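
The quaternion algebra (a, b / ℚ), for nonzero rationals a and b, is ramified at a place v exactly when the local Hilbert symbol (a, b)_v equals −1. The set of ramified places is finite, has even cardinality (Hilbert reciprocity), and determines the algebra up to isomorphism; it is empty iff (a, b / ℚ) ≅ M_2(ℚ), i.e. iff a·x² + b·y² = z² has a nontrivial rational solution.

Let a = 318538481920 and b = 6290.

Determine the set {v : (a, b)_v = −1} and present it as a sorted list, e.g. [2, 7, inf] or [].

Mod squares: a ≡ 3145, b ≡ 6290. Check v ∈ {∞, 2, 5, 17, 37}.
v=2: v_2(a)=8, v_2(b)=1; units ≡ 1, 1 (mod 8); ε·ε+αω+βω = 0·0+8·0+1·0 ≡ 0  ⇒  (a,b)_2 = +1.
v=37: a=37^3·(≡9), b=37^1·(≡22) mod 37; (9|37)=+1, (22|37)=-1; (−1)^{3·1·18}·(+1)^1·(-1)^3 = -1.
v=∞: 3145 > 0 and 6290 > 0  ⇒  (a,b)_∞ = +1.
v=17: a=17^3·(≡16), b=17^1·(≡13) mod 17; (16|17)=+1, (13|17)=+1; (−1)^{3·1·8}·(+1)^1·(+1)^3 = +1.
v=5: a=5^1·(≡4), b=5^1·(≡3) mod 5; (4|5)=+1, (3|5)=-1; (−1)^{1·1·2}·(+1)^1·(-1)^1 = -1.
Ram(3145, 6290) = {5, 37}; no ℚ_5-point on the conic.

[5, 37]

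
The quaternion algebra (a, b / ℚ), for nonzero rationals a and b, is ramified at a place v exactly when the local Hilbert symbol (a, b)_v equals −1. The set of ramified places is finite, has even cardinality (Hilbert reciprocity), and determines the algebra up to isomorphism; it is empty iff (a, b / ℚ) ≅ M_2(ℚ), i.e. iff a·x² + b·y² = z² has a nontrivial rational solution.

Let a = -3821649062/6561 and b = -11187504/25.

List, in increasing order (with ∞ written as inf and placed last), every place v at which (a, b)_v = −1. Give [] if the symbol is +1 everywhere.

Mod squares: a ≡ -81158, b ≡ -77691. Check v ∈ {∞, 2, 3, 5, 7, 11, 17, 19, 29, 31, 47}.
v=5: a=5^0·(≡3), b=5^-2·(≡1) mod 5; (3|5)=-1, (1|5)=+1; (−1)^{0·-2·2}·(-1)^-2·(+1)^0 = +1.
v=17: a=17^1·(≡3), b=17^0·(≡16) mod 17; (3|17)=-1, (16|17)=+1; (−1)^{1·0·8}·(-1)^0·(+1)^1 = +1.
v=11: a=11^1·(≡1), b=11^0·(≡8) mod 11; (1|11)=+1, (8|11)=-1; (−1)^{1·0·5}·(+1)^0·(-1)^1 = -1.
v=∞: -81158 < 0 and -77691 < 0  ⇒  (a,b)_∞ = -1.
v=47: a=47^0·(≡40), b=47^1·(≡31) mod 47; (40|47)=-1, (31|47)=-1; (−1)^{0·1·23}·(-1)^1·(-1)^0 = -1.
v=29: a=29^0·(≡16), b=29^1·(≡19) mod 29; (16|29)=+1, (19|29)=-1; (−1)^{0·1·14}·(+1)^1·(-1)^0 = +1.
v=19: a=19^0·(≡18), b=19^1·(≡18) mod 19; (18|19)=-1, (18|19)=-1; (−1)^{0·1·9}·(-1)^1·(-1)^0 = -1.
v=3: a=3^-8·(≡1), b=3^3·(≡2) mod 3; (1|3)=+1, (2|3)=-1; (−1)^{-8·3·1}·(+1)^3·(-1)^-8 = +1.
v=7: a=7^3·(≡5), b=7^0·(≡2) mod 7; (5|7)=-1, (2|7)=+1; (−1)^{3·0·3}·(-1)^0·(+1)^3 = +1.
v=31: a=31^3·(≡6), b=31^0·(≡27) mod 31; (6|31)=-1, (27|31)=-1; (−1)^{3·0·15}·(-1)^0·(-1)^3 = -1.
v=2: v_2(a)=1, v_2(b)=4; units ≡ 5, 5 (mod 8); ε·ε+αω+βω = 0·0+1·1+4·1 ≡ 1  ⇒  (a,b)_2 = -1.
Ram(-81158, -77691) = {2, 11, 19, 31, 47, ∞}; no ℚ_2-point on the conic.

[2, 11, 19, 31, 47, inf]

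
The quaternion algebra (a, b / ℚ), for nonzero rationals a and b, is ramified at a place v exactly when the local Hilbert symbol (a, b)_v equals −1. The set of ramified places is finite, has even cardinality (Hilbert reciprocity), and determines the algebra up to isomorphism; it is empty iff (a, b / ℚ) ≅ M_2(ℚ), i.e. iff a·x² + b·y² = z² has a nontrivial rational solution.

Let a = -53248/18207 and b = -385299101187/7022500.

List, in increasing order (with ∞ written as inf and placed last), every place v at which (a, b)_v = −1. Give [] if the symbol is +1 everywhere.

[11, inf]

(a, b) ≡ (-91, -4147) mod (ℚ^×)²; places V = {2, 3, 5, 7, 11, 13, 17, 29, 53, ∞}.
(a,b)_∞: sgn(-91)=−, sgn(-4147)=−, so -1.
(a,b)_13: α=1, u≡11; β=1, v≡2 (mod 13); (11|13)=-1, (2|13)=-1; sign (−1)^0·-1^1·-1^1 = +1.
(a,b)_5: α=0, u≡1; β=-4, v≡3 (mod 5); (1|5)=+1, (3|5)=-1; sign (−1)^0·+1^-4·-1^0 = +1.
(a,b)_7: α=-1, u≡2; β=2, v≡1 (mod 7); (2|7)=+1, (1|7)=+1; sign (−1)^0·+1^2·+1^-1 = +1.
(a,b)_53: α=0, u≡29; β=-2, v≡47 (mod 53); (29|53)=+1, (47|53)=+1; sign (−1)^0·+1^-2·+1^0 = +1.
(a,b)_3: α=-2, u≡2; β=8, v≡2 (mod 3); (2|3)=-1, (2|3)=-1; sign (−1)^0·-1^8·-1^-2 = +1.
(a,b)_11: α=0, u≡7; β=1, v≡6 (mod 11); (7|11)=-1, (6|11)=-1; sign (−1)^0·-1^1·-1^0 = -1.
(a,b)_29: α=0, u≡24; β=1, v≡2 (mod 29); (24|29)=+1, (2|29)=-1; sign (−1)^0·+1^1·-1^0 = +1.
(a,b)_17: α=-2, u≡11; β=2, v≡9 (mod 17); (11|17)=-1, (9|17)=+1; sign (−1)^0·-1^2·+1^-2 = +1.
(a,b)_2: α=12, β=-2; u≡5, v≡5 (mod 8); ε(u)ε(v)=0·0, αω(v)=12·1, βω(u)=-2·1; sum ≡ 0  ⇒  +1.
(-91, -4147 / ℚ) ramifies at {11, ∞}: a division algebra.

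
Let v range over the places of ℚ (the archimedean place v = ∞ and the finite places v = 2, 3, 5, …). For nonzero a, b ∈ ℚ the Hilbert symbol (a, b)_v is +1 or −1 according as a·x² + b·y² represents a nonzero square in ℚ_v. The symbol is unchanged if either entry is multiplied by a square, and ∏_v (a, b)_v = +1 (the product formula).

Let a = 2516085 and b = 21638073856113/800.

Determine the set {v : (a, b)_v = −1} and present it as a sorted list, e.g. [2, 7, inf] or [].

[2, 13, 19, 23]

(a, b) ≡ (279565, 7106) mod (ℚ^×)²; places V = {2, 3, 5, 11, 13, 17, 19, 23, 29, ∞}.
(a,b)_2: α=0, β=-5; u≡5, v≡1 (mod 8); ε(u)ε(v)=0·0, αω(v)=0·0, βω(u)=-5·1; sum ≡ 1  ⇒  -1.
(a,b)_13: α=1, u≡1; β=2, v≡7 (mod 13); (1|13)=+1, (7|13)=-1; sign (−1)^0·+1^2·-1^1 = -1.
(a,b)_∞: sgn(279565)=+, sgn(7106)=+, so +1.
(a,b)_5: α=1, u≡2; β=-2, v≡4 (mod 5); (2|5)=-1, (4|5)=+1; sign (−1)^0·-1^-2·+1^1 = +1.
(a,b)_19: α=0, u≡10; β=1, v≡3 (mod 19); (10|19)=-1, (3|19)=-1; sign (−1)^0·-1^1·-1^0 = -1.
(a,b)_3: α=2, u≡1; β=4, v≡2 (mod 3); (1|3)=+1, (2|3)=-1; sign (−1)^0·+1^4·-1^2 = +1.
(a,b)_23: α=1, u≡7; β=2, v≡19 (mod 23); (7|23)=-1, (19|23)=-1; sign (−1)^0·-1^2·-1^1 = -1.
(a,b)_29: α=0, u≡16; β=2, v≡13 (mod 29); (16|29)=+1, (13|29)=+1; sign (−1)^0·+1^2·+1^0 = +1.
(a,b)_17: α=1, u≡3; β=1, v≡14 (mod 17); (3|17)=-1, (14|17)=-1; sign (−1)^0·-1^1·-1^1 = +1.
(a,b)_11: α=1, u≡1; β=1, v≡7 (mod 11); (1|11)=+1, (7|11)=-1; sign (−1)^1·+1^1·-1^1 = +1.
(279565, 7106 / ℚ) ramifies at {2, 13, 19, 23}: a division algebra.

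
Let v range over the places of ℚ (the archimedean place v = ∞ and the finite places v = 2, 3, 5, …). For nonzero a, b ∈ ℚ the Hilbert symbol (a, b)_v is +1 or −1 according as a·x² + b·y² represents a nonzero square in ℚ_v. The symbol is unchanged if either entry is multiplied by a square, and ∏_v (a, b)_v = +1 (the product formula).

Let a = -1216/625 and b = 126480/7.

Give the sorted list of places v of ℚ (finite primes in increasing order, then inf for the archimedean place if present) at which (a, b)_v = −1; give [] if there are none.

(a, b) ≡ (-19, 55335) mod (ℚ^×)²; places V = {2, 3, 5, 7, 17, 19, 31, ∞}.
(a,b)_31: α=0, u≡11; β=1, v≡16 (mod 31); (11|31)=-1, (16|31)=+1; sign (−1)^0·-1^1·+1^0 = -1.
(a,b)_2: α=6, β=4; u≡5, v≡7 (mod 8); ε(u)ε(v)=0·1, αω(v)=6·0, βω(u)=4·1; sum ≡ 0  ⇒  +1.
(a,b)_5: α=-4, u≡4; β=1, v≡3 (mod 5); (4|5)=+1, (3|5)=-1; sign (−1)^0·+1^1·-1^-4 = +1.
(a,b)_7: α=0, u≡1; β=-1, v≡4 (mod 7); (1|7)=+1, (4|7)=+1; sign (−1)^0·+1^-1·+1^0 = +1.
(a,b)_17: α=0, u≡15; β=1, v≡4 (mod 17); (15|17)=+1, (4|17)=+1; sign (−1)^0·+1^1·+1^0 = +1.
(a,b)_3: α=0, u≡2; β=1, v≡1 (mod 3); (2|3)=-1, (1|3)=+1; sign (−1)^0·-1^1·+1^0 = -1.
(a,b)_∞: sgn(-19)=−, sgn(55335)=+, so +1.
(a,b)_19: α=1, u≡13; β=0, v≡5 (mod 19); (13|19)=-1, (5|19)=+1; sign (−1)^0·-1^0·+1^1 = +1.
Ram(-19, 55335) = {3, 31}; no ℚ_3-point on the conic.

[3, 31]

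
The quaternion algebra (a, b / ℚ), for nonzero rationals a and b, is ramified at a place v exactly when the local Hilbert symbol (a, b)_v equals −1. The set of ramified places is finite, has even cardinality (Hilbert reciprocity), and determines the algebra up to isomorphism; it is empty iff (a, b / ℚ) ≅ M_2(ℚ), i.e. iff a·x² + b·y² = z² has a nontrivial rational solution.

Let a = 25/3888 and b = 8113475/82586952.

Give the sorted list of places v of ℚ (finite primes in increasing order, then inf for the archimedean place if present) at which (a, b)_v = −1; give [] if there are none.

[29, 31]

(a, b) ≡ (3, 1798) mod (ℚ^×)²; places V = {2, 3, 5, 7, 17, 19, 29, 31, ∞}.
(a,b)_7: α=0, u≡6; β=-2, v≡3 (mod 7); (6|7)=-1, (3|7)=-1; sign (−1)^0·-1^-2·-1^0 = +1.
(a,b)_2: α=-4, β=-3; u≡3, v≡3 (mod 8); ε(u)ε(v)=1·1, αω(v)=-4·1, βω(u)=-3·1; sum ≡ 0  ⇒  +1.
(a,b)_29: α=0, u≡27; β=1, v≡23 (mod 29); (27|29)=-1, (23|29)=+1; sign (−1)^0·-1^1·+1^0 = -1.
(a,b)_17: α=0, u≡12; β=-2, v≡15 (mod 17); (12|17)=-1, (15|17)=+1; sign (−1)^0·-1^-2·+1^0 = +1.
(a,b)_5: α=2, u≡2; β=2, v≡2 (mod 5); (2|5)=-1, (2|5)=-1; sign (−1)^0·-1^2·-1^2 = +1.
(a,b)_31: α=0, u≡21; β=1, v≡21 (mod 31); (21|31)=-1, (21|31)=-1; sign (−1)^0·-1^1·-1^0 = -1.
(a,b)_∞: sgn(3)=+, sgn(1798)=+, so +1.
(a,b)_19: α=0, u≡10; β=2, v≡13 (mod 19); (10|19)=-1, (13|19)=-1; sign (−1)^0·-1^2·-1^0 = +1.
(a,b)_3: α=-5, u≡1; β=-6, v≡1 (mod 3); (1|3)=+1, (1|3)=+1; sign (−1)^0·+1^-6·+1^-5 = +1.
Ram(3, 1798) = {29, 31}; no ℚ_29-point on the conic.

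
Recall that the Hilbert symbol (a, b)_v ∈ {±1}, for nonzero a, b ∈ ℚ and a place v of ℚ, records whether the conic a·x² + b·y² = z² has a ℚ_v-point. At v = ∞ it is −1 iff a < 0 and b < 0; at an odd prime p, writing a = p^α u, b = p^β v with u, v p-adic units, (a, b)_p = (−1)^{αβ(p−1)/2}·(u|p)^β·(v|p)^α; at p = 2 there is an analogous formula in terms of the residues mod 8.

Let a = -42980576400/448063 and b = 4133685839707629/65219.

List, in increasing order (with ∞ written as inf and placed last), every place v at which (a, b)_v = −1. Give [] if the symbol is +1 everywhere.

[19, 29]

Mod squares: a ≡ -6783, b ≡ 319. Check v ∈ {∞, 2, 3, 5, 7, 11, 17, 19, 23, 29, 37}.
v=∞: -6783 < 0 and 319 > 0  ⇒  (a,b)_∞ = +1.
v=17: a=17^1·(≡16), b=17^2·(≡16) mod 17; (16|17)=+1, (16|17)=+1; (−1)^{1·2·8}·(+1)^2·(+1)^1 = +1.
v=5: a=5^2·(≡3), b=5^0·(≡1) mod 5; (3|5)=-1, (1|5)=+1; (−1)^{2·0·2}·(-1)^0·(+1)^2 = +1.
v=11: a=11^-2·(≡9), b=11^-3·(≡8) mod 11; (9|11)=+1, (8|11)=-1; (−1)^{-2·-3·5}·(+1)^-3·(-1)^-2 = +1.
v=37: a=37^2·(≡25), b=37^4·(≡19) mod 37; (25|37)=+1, (19|37)=-1; (−1)^{2·4·18}·(+1)^4·(-1)^2 = +1.
v=23: a=23^-2·(≡6), b=23^0·(≡5) mod 23; (6|23)=+1, (5|23)=-1; (−1)^{-2·0·11}·(+1)^0·(-1)^-2 = +1.
v=19: a=19^1·(≡6), b=19^2·(≡3) mod 19; (6|19)=+1, (3|19)=-1; (−1)^{1·2·9}·(+1)^2·(-1)^1 = -1.
v=2: v_2(a)=4, v_2(b)=0; units ≡ 1, 7 (mod 8); ε·ε+αω+βω = 0·1+4·0+0·0 ≡ 0  ⇒  (a,b)_2 = +1.
v=7: a=7^-1·(≡1), b=7^-2·(≡2) mod 7; (1|7)=+1, (2|7)=+1; (−1)^{-1·-2·3}·(+1)^-2·(+1)^-1 = +1.
v=29: a=29^0·(≡17), b=29^1·(≡8) mod 29; (17|29)=-1, (8|29)=-1; (−1)^{0·1·14}·(-1)^1·(-1)^0 = -1.
v=3: a=3^5·(≡1), b=3^6·(≡1) mod 3; (1|3)=+1, (1|3)=+1; (−1)^{5·6·1}·(+1)^6·(+1)^5 = +1.
(-6783, 319 / ℚ) ramifies at {19, 29}: a division algebra.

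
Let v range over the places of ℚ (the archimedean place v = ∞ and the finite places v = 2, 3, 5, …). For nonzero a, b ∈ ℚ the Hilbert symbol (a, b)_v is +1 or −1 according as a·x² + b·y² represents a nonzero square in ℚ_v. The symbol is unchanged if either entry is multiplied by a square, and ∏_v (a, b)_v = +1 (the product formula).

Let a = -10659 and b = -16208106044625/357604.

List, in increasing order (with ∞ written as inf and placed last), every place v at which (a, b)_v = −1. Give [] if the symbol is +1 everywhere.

[19, inf]

(a, b) ≡ (-10659, -7349865) mod (ℚ^×)²; places V = {2, 3, 5, 11, 13, 17, 19, 23, 37, 41, ∞}.
(a,b)_11: α=1, u≡10; β=2, v≡9 (mod 11); (10|11)=-1, (9|11)=+1; sign (−1)^0·-1^2·+1^1 = +1.
(a,b)_3: α=1, u≡2; β=7, v≡1 (mod 3); (2|3)=-1, (1|3)=+1; sign (−1)^1·-1^7·+1^1 = +1.
(a,b)_37: α=0, u≡34; β=1, v≡22 (mod 37); (34|37)=+1, (22|37)=-1; sign (−1)^0·+1^1·-1^0 = +1.
(a,b)_∞: sgn(-10659)=−, sgn(-7349865)=−, so -1.
(a,b)_19: α=1, u≡9; β=1, v≡9 (mod 19); (9|19)=+1, (9|19)=+1; sign (−1)^1·+1^1·+1^1 = -1.
(a,b)_13: α=0, u≡1; β=-2, v≡9 (mod 13); (1|13)=+1, (9|13)=+1; sign (−1)^0·+1^-2·+1^0 = +1.
(a,b)_41: α=0, u≡1; β=1, v≡27 (mod 41); (1|41)=+1, (27|41)=-1; sign (−1)^0·+1^1·-1^0 = +1.
(a,b)_23: α=0, u≡13; β=-2, v≡21 (mod 23); (13|23)=+1, (21|23)=-1; sign (−1)^0·+1^-2·-1^0 = +1.
(a,b)_2: α=0, β=-2; u≡5, v≡7 (mod 8); ε(u)ε(v)=0·1, αω(v)=0·0, βω(u)=-2·1; sum ≡ 0  ⇒  +1.
(a,b)_5: α=0, u≡1; β=3, v≡2 (mod 5); (1|5)=+1, (2|5)=-1; sign (−1)^0·+1^3·-1^0 = +1.
(a,b)_17: α=1, u≡2; β=1, v≡13 (mod 17); (2|17)=+1, (13|17)=+1; sign (−1)^0·+1^1·+1^1 = +1.
|Ram(-10659, -7349865)| = 2, even; anisotropic at {19, ∞}.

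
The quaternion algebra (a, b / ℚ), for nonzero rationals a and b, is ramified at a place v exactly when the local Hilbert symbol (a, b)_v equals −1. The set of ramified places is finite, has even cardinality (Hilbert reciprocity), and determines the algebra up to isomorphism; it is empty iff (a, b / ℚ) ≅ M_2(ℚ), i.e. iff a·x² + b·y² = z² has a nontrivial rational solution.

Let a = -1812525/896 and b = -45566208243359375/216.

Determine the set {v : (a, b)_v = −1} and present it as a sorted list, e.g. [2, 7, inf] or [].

Mod squares: a ≡ -6006, b ≡ -858. Check v ∈ {∞, 2, 3, 5, 7, 11, 13}.
v=11: a=11^1·(≡1), b=11^1·(≡6) mod 11; (1|11)=+1, (6|11)=-1; (−1)^{1·1·5}·(+1)^1·(-1)^1 = +1.
v=2: v_2(a)=-7, v_2(b)=-3; units ≡ 5, 3 (mod 8); ε·ε+αω+βω = 0·1+-7·1+-3·1 ≡ 0  ⇒  (a,b)_2 = +1.
v=7: a=7^-1·(≡3), b=7^0·(≡5) mod 7; (3|7)=-1, (5|7)=-1; (−1)^{-1·0·3}·(-1)^0·(-1)^-1 = -1.
v=∞: -6006 < 0 and -858 < 0  ⇒  (a,b)_∞ = -1.
v=5: a=5^2·(≡4), b=5^8·(≡2) mod 5; (4|5)=+1, (2|5)=-1; (−1)^{2·8·2}·(+1)^8·(-1)^2 = +1.
v=13: a=13^3·(≡6), b=13^9·(≡10) mod 13; (6|13)=-1, (10|13)=+1; (−1)^{3·9·6}·(-1)^9·(+1)^3 = -1.
v=3: a=3^1·(≡2), b=3^-3·(≡2) mod 3; (2|3)=-1, (2|3)=-1; (−1)^{1·-3·1}·(-1)^-3·(-1)^1 = -1.
|Ram(-6006, -858)| = 4, even; anisotropic at {3, 7, 13, ∞}.

[3, 7, 13, inf]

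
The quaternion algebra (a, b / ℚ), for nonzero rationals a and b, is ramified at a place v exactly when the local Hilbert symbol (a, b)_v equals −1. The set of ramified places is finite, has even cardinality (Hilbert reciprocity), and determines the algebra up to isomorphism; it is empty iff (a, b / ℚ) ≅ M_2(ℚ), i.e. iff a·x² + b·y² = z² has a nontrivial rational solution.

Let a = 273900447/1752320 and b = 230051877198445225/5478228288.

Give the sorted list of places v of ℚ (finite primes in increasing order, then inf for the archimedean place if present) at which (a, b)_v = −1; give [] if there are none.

Mod squares: a ≡ 46835, b ≡ 37. Check v ∈ {∞, 2, 3, 5, 7, 11, 13, 17, 19, 29, 37}.
v=17: a=17^1·(≡13), b=17^2·(≡12) mod 17; (13|17)=+1, (12|17)=-1; (−1)^{1·2·8}·(+1)^2·(-1)^1 = -1.
v=19: a=19^3·(≡2), b=19^4·(≡15) mod 19; (2|19)=-1, (15|19)=-1; (−1)^{3·4·9}·(-1)^4·(-1)^3 = -1.
v=11: a=11^0·(≡2), b=11^2·(≡9) mod 11; (2|11)=-1, (9|11)=+1; (−1)^{0·2·5}·(-1)^2·(+1)^0 = +1.
v=29: a=29^1·(≡16), b=29^2·(≡12) mod 29; (16|29)=+1, (12|29)=-1; (−1)^{1·2·14}·(+1)^2·(-1)^1 = -1.
v=7: a=7^0·(≡3), b=7^4·(≡4) mod 7; (3|7)=-1, (4|7)=+1; (−1)^{0·4·3}·(-1)^4·(+1)^0 = +1.
v=∞: 46835 > 0 and 37 > 0  ⇒  (a,b)_∞ = +1.
v=2: v_2(a)=-8, v_2(b)=-6; units ≡ 3, 5 (mod 8); ε·ε+αω+βω = 1·0+-8·1+-6·1 ≡ 0  ⇒  (a,b)_2 = +1.
v=3: a=3^4·(≡2), b=3^-4·(≡1) mod 3; (2|3)=-1, (1|3)=+1; (−1)^{4·-4·1}·(-1)^-4·(+1)^4 = +1.
v=5: a=5^-1·(≡3), b=5^2·(≡3) mod 5; (3|5)=-1, (3|5)=-1; (−1)^{-1·2·2}·(-1)^2·(-1)^-1 = -1.
v=13: a=13^0·(≡12), b=13^-4·(≡11) mod 13; (12|13)=+1, (11|13)=-1; (−1)^{0·-4·6}·(+1)^-4·(-1)^0 = +1.
v=37: a=37^-2·(≡3), b=37^-1·(≡10) mod 37; (3|37)=+1, (10|37)=+1; (−1)^{-2·-1·18}·(+1)^-1·(+1)^-2 = +1.
(46835, 37 / ℚ) ramifies at {5, 17, 19, 29}: a division algebra.

[5, 17, 19, 29]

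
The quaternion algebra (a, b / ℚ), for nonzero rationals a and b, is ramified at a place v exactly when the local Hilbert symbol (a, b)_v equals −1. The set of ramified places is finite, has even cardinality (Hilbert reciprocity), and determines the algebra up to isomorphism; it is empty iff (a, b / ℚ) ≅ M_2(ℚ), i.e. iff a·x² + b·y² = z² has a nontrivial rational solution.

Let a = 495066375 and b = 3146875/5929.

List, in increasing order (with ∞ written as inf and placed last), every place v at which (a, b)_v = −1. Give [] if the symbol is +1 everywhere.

[2, 5, 19, 23]

Mod squares: a ≡ 6095, b ≡ 5035. Check v ∈ {∞, 2, 3, 5, 7, 11, 19, 23, 53}.
v=∞: 6095 > 0 and 5035 > 0  ⇒  (a,b)_∞ = +1.
v=5: a=5^3·(≡1), b=5^5·(≡3) mod 5; (1|5)=+1, (3|5)=-1; (−1)^{3·5·2}·(+1)^5·(-1)^3 = -1.
v=23: a=23^1·(≡6), b=23^0·(≡20) mod 23; (6|23)=+1, (20|23)=-1; (−1)^{1·0·11}·(+1)^0·(-1)^1 = -1.
v=3: a=3^2·(≡2), b=3^0·(≡1) mod 3; (2|3)=-1, (1|3)=+1; (−1)^{2·0·1}·(-1)^0·(+1)^2 = +1.
v=2: v_2(a)=0, v_2(b)=0; units ≡ 7, 3 (mod 8); ε·ε+αω+βω = 1·1+0·1+0·0 ≡ 1  ⇒  (a,b)_2 = -1.
v=11: a=11^0·(≡1), b=11^-2·(≡10) mod 11; (1|11)=+1, (10|11)=-1; (−1)^{0·-2·5}·(+1)^-2·(-1)^0 = +1.
v=19: a=19^2·(≡12), b=19^1·(≡2) mod 19; (12|19)=-1, (2|19)=-1; (−1)^{2·1·9}·(-1)^1·(-1)^2 = -1.
v=53: a=53^1·(≡49), b=53^1·(≡13) mod 53; (49|53)=+1, (13|53)=+1; (−1)^{1·1·26}·(+1)^1·(+1)^1 = +1.
v=7: a=7^0·(≡6), b=7^-2·(≡2) mod 7; (6|7)=-1, (2|7)=+1; (−1)^{0·-2·3}·(-1)^-2·(+1)^0 = +1.
Ram(6095, 5035) = {2, 5, 19, 23}; no ℚ_2-point on the conic.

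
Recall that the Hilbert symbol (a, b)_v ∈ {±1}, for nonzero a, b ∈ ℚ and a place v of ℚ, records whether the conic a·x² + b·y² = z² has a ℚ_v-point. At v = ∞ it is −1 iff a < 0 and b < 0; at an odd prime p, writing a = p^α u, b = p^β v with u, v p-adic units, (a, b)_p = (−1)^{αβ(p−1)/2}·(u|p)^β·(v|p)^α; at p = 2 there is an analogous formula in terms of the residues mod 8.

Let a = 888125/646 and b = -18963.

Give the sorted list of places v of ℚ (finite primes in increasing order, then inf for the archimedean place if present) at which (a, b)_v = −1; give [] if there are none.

(a, b) ≡ (18734, -43) mod (ℚ^×)²; places V = {2, 3, 5, 7, 17, 19, 29, 43, ∞}.
(a,b)_2: α=-1, β=0; u≡7, v≡5 (mod 8); ε(u)ε(v)=1·0, αω(v)=-1·1, βω(u)=0·0; sum ≡ 1  ⇒  -1.
(a,b)_∞: sgn(18734)=+, sgn(-43)=−, so +1.
(a,b)_43: α=0, u≡3; β=1, v≡32 (mod 43); (3|43)=-1, (32|43)=-1; sign (−1)^0·-1^1·-1^0 = -1.
(a,b)_19: α=-1, u≡17; β=0, v≡18 (mod 19); (17|19)=+1, (18|19)=-1; sign (−1)^0·+1^0·-1^-1 = -1.
(a,b)_5: α=4, u≡1; β=0, v≡2 (mod 5); (1|5)=+1, (2|5)=-1; sign (−1)^0·+1^0·-1^4 = +1.
(a,b)_29: α=1, u≡11; β=0, v≡3 (mod 29); (11|29)=-1, (3|29)=-1; sign (−1)^0·-1^0·-1^1 = -1.
(a,b)_17: α=-1, u≡7; β=0, v≡9 (mod 17); (7|17)=-1, (9|17)=+1; sign (−1)^0·-1^0·+1^-1 = +1.
(a,b)_3: α=0, u≡2; β=2, v≡2 (mod 3); (2|3)=-1, (2|3)=-1; sign (−1)^0·-1^2·-1^0 = +1.
(a,b)_7: α=2, u≡1; β=2, v≡5 (mod 7); (1|7)=+1, (5|7)=-1; sign (−1)^0·+1^2·-1^2 = +1.
Ram(18734, -43) = {2, 19, 29, 43}; no ℚ_2-point on the conic.

[2, 19, 29, 43]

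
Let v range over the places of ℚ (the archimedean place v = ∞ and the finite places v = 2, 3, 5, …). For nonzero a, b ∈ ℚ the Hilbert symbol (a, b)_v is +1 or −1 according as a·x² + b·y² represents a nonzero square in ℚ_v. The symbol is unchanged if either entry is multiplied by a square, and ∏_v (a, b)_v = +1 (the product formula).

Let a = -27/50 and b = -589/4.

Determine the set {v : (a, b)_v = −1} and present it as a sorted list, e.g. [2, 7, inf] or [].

[2, 3, 19, inf]

(a, b) ≡ (-6, -589) mod (ℚ^×)²; places V = {2, 3, 5, 19, 31, ∞}.
(a,b)_19: α=0, u≡12; β=1, v≡16 (mod 19); (12|19)=-1, (16|19)=+1; sign (−1)^0·-1^1·+1^0 = -1.
(a,b)_2: α=-1, β=-2; u≡5, v≡3 (mod 8); ε(u)ε(v)=0·1, αω(v)=-1·1, βω(u)=-2·1; sum ≡ 1  ⇒  -1.
(a,b)_31: α=0, u≡10; β=1, v≡3 (mod 31); (10|31)=+1, (3|31)=-1; sign (−1)^0·+1^1·-1^0 = +1.
(a,b)_3: α=3, u≡1; β=0, v≡2 (mod 3); (1|3)=+1, (2|3)=-1; sign (−1)^0·+1^0·-1^3 = -1.
(a,b)_∞: sgn(-6)=−, sgn(-589)=−, so -1.
(a,b)_5: α=-2, u≡4; β=0, v≡4 (mod 5); (4|5)=+1, (4|5)=+1; sign (−1)^0·+1^0·+1^-2 = +1.
(-6, -589 / ℚ) ramifies at {2, 3, 19, ∞}: a division algebra.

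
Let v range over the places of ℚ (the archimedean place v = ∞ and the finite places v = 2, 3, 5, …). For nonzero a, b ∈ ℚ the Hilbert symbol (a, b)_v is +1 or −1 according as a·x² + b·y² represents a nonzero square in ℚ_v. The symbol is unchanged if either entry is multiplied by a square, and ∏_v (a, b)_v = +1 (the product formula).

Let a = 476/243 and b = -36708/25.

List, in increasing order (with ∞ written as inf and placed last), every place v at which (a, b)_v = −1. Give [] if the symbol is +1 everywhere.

[17, 19]

(a, b) ≡ (357, -9177) mod (ℚ^×)²; places V = {2, 3, 5, 7, 17, 19, 23, ∞}.
(a,b)_3: α=-5, u≡2; β=1, v≡1 (mod 3); (2|3)=-1, (1|3)=+1; sign (−1)^1·-1^1·+1^-5 = +1.
(a,b)_∞: sgn(357)=+, sgn(-9177)=−, so +1.
(a,b)_17: α=1, u≡9; β=0, v≡10 (mod 17); (9|17)=+1, (10|17)=-1; sign (−1)^0·+1^0·-1^1 = -1.
(a,b)_19: α=0, u≡14; β=1, v≡1 (mod 19); (14|19)=-1, (1|19)=+1; sign (−1)^0·-1^1·+1^0 = -1.
(a,b)_2: α=2, β=2; u≡5, v≡7 (mod 8); ε(u)ε(v)=0·1, αω(v)=2·0, βω(u)=2·1; sum ≡ 0  ⇒  +1.
(a,b)_5: α=0, u≡2; β=-2, v≡2 (mod 5); (2|5)=-1, (2|5)=-1; sign (−1)^0·-1^-2·-1^0 = +1.
(a,b)_7: α=1, u≡1; β=1, v≡5 (mod 7); (1|7)=+1, (5|7)=-1; sign (−1)^1·+1^1·-1^1 = +1.
(a,b)_23: α=0, u≡3; β=1, v≡7 (mod 23); (3|23)=+1, (7|23)=-1; sign (−1)^0·+1^1·-1^0 = +1.
Ram(357, -9177) = {17, 19}; no ℚ_17-point on the conic.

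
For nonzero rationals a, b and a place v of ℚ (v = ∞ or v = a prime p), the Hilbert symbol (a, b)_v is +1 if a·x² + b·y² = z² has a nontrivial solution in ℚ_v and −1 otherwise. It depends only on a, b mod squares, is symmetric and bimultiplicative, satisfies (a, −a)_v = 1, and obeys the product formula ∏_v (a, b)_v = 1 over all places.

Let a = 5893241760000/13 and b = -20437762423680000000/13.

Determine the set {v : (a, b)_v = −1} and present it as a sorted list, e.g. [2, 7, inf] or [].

Mod squares: a ≡ 13, b ≡ -390. Check v ∈ {∞, 2, 3, 5, 7, 13, 17}.
v=17: a=17^4·(≡16), b=17^6·(≡15) mod 17; (16|17)=+1, (15|17)=+1; (−1)^{4·6·8}·(+1)^6·(+1)^4 = +1.
v=5: a=5^4·(≡2), b=5^7·(≡2) mod 5; (2|5)=-1, (2|5)=-1; (−1)^{4·7·2}·(-1)^7·(-1)^4 = -1.
v=7: a=7^2·(≡6), b=7^2·(≡4) mod 7; (6|7)=-1, (4|7)=+1; (−1)^{2·2·3}·(-1)^2·(+1)^2 = +1.
v=13: a=13^-1·(≡10), b=13^-1·(≡9) mod 13; (10|13)=+1, (9|13)=+1; (−1)^{-1·-1·6}·(+1)^-1·(+1)^-1 = +1.
v=3: a=3^2·(≡1), b=3^3·(≡2) mod 3; (1|3)=+1, (2|3)=-1; (−1)^{2·3·1}·(+1)^3·(-1)^2 = +1.
v=2: v_2(a)=8, v_2(b)=13; units ≡ 5, 5 (mod 8); ε·ε+αω+βω = 0·0+8·1+13·1 ≡ 1  ⇒  (a,b)_2 = -1.
v=∞: 13 > 0 and -390 < 0  ⇒  (a,b)_∞ = +1.
(13, -390 / ℚ) ramifies at {2, 5}: a division algebra.

[2, 5]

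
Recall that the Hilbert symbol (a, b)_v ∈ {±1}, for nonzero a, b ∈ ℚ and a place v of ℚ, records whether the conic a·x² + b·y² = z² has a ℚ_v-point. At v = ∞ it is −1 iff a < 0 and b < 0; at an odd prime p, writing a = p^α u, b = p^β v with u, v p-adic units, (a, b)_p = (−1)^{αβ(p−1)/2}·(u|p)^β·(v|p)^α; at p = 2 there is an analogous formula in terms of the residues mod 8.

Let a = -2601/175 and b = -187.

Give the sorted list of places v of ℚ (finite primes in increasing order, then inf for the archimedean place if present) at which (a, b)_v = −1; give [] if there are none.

Mod squares: a ≡ -7, b ≡ -187. Check v ∈ {∞, 2, 3, 5, 7, 11, 17}.
v=3: a=3^2·(≡2), b=3^0·(≡2) mod 3; (2|3)=-1, (2|3)=-1; (−1)^{2·0·1}·(-1)^0·(-1)^2 = +1.
v=17: a=17^2·(≡5), b=17^1·(≡6) mod 17; (5|17)=-1, (6|17)=-1; (−1)^{2·1·8}·(-1)^1·(-1)^2 = -1.
v=∞: -7 < 0 and -187 < 0  ⇒  (a,b)_∞ = -1.
v=7: a=7^-1·(≡6), b=7^0·(≡2) mod 7; (6|7)=-1, (2|7)=+1; (−1)^{-1·0·3}·(-1)^0·(+1)^-1 = +1.
v=2: v_2(a)=0, v_2(b)=0; units ≡ 1, 5 (mod 8); ε·ε+αω+βω = 0·0+0·1+0·0 ≡ 0  ⇒  (a,b)_2 = +1.
v=5: a=5^-2·(≡2), b=5^0·(≡3) mod 5; (2|5)=-1, (3|5)=-1; (−1)^{-2·0·2}·(-1)^0·(-1)^-2 = +1.
v=11: a=11^0·(≡5), b=11^1·(≡5) mod 11; (5|11)=+1, (5|11)=+1; (−1)^{0·1·5}·(+1)^1·(+1)^0 = +1.
|Ram(-7, -187)| = 2, even; anisotropic at {17, ∞}.

[17, inf]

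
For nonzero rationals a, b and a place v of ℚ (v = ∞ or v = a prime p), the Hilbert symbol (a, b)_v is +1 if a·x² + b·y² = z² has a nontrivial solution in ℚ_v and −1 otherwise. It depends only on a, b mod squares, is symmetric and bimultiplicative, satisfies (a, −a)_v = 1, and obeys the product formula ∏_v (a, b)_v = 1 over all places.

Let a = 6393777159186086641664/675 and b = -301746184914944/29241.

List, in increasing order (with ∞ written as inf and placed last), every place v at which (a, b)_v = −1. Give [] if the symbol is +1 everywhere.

[7, 23]

(a, b) ≡ (113883, -5474) mod (ℚ^×)²; places V = {2, 3, 5, 7, 11, 17, 19, 23, 29, ∞}.
(a,b)_2: α=14, β=11; u≡3, v≡7 (mod 8); ε(u)ε(v)=1·1, αω(v)=14·0, βω(u)=11·1; sum ≡ 0  ⇒  +1.
(a,b)_29: α=3, u≡17; β=2, v≡13 (mod 29); (17|29)=-1, (13|29)=+1; sign (−1)^0·-1^2·+1^3 = +1.
(a,b)_5: α=-2, u≡2; β=0, v≡1 (mod 5); (2|5)=-1, (1|5)=+1; sign (−1)^0·-1^0·+1^-2 = +1.
(a,b)_∞: sgn(113883)=+, sgn(-5474)=−, so +1.
(a,b)_3: α=-3, u≡2; β=-4, v≡1 (mod 3); (2|3)=-1, (1|3)=+1; sign (−1)^0·-1^-4·+1^-3 = +1.
(a,b)_17: α=1, u≡15; β=1, v≡9 (mod 17); (15|17)=+1, (9|17)=+1; sign (−1)^0·+1^1·+1^1 = +1.
(a,b)_19: α=2, u≡1; β=-2, v≡11 (mod 19); (1|19)=+1, (11|19)=+1; sign (−1)^0·+1^-2·+1^2 = +1.
(a,b)_11: α=3, u≡10; β=2, v≡3 (mod 11); (10|11)=-1, (3|11)=+1; sign (−1)^0·-1^2·+1^3 = +1.
(a,b)_7: α=1, u≡4; β=1, v≡2 (mod 7); (4|7)=+1, (2|7)=+1; sign (−1)^1·+1^1·+1^1 = -1.
(a,b)_23: α=4, u≡20; β=3, v≡7 (mod 23); (20|23)=-1, (7|23)=-1; sign (−1)^0·-1^3·-1^4 = -1.
|Ram(113883, -5474)| = 2, even; anisotropic at {7, 23}.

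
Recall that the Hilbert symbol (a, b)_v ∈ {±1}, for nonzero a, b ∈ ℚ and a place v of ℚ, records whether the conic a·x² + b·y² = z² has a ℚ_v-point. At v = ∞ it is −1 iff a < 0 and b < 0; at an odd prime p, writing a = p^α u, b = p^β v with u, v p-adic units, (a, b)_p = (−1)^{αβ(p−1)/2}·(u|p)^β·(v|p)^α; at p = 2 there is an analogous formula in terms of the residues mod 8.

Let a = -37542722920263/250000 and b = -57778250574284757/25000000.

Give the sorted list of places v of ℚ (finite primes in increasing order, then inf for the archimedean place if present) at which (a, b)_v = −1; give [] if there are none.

[31, inf]

(a, b) ≡ (-15850703, -301163357) mod (ℚ^×)²; places V = {2, 3, 5, 11, 19, 23, 31, 43, 47, ∞}.
(a,b)_3: α=8, u≡1; β=12, v≡1 (mod 3); (1|3)=+1, (1|3)=+1; sign (−1)^0·+1^12·+1^8 = +1.
(a,b)_43: α=1, u≡2; β=1, v≡11 (mod 43); (2|43)=-1, (11|43)=+1; sign (−1)^1·-1^1·+1^1 = +1.
(a,b)_19: α=2, u≡11; β=3, v≡11 (mod 19); (11|19)=+1, (11|19)=+1; sign (−1)^0·+1^3·+1^2 = +1.
(a,b)_5: α=-6, u≡2; β=-8, v≡2 (mod 5); (2|5)=-1, (2|5)=-1; sign (−1)^0·-1^-8·-1^-6 = +1.
(a,b)_31: α=1, u≡25; β=1, v≡5 (mod 31); (25|31)=+1, (5|31)=+1; sign (−1)^1·+1^1·+1^1 = -1.
(a,b)_2: α=-4, β=-6; u≡1, v≡3 (mod 8); ε(u)ε(v)=0·1, αω(v)=-4·1, βω(u)=-6·0; sum ≡ 0  ⇒  +1.
(a,b)_47: α=1, u≡30; β=1, v≡34 (mod 47); (30|47)=-1, (34|47)=+1; sign (−1)^1·-1^1·+1^1 = +1.
(a,b)_11: α=1, u≡9; β=1, v≡2 (mod 11); (9|11)=+1, (2|11)=-1; sign (−1)^1·+1^1·-1^1 = +1.
(a,b)_23: α=1, u≡14; β=1, v≡8 (mod 23); (14|23)=-1, (8|23)=+1; sign (−1)^1·-1^1·+1^1 = +1.
(a,b)_∞: sgn(-15850703)=−, sgn(-301163357)=−, so -1.
Ram(-15850703, -301163357) = {31, ∞}; no ℚ_31-point on the conic.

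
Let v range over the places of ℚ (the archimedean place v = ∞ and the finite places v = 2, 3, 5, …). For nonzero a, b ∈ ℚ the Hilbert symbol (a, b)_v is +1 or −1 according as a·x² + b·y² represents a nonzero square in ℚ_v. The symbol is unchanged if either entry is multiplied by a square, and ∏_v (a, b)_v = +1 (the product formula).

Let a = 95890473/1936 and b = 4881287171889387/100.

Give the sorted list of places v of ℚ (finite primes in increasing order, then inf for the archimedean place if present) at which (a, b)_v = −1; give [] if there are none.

[23, 43]

Mod squares: a ≡ 131537, b ≡ 43. Check v ∈ {∞, 2, 3, 5, 7, 11, 19, 23, 43}.
v=3: a=3^6·(≡2), b=3^8·(≡1) mod 3; (2|3)=-1, (1|3)=+1; (−1)^{6·8·1}·(-1)^8·(+1)^6 = +1.
v=19: a=19^1·(≡4), b=19^2·(≡9) mod 19; (4|19)=+1, (9|19)=+1; (−1)^{1·2·9}·(+1)^2·(+1)^1 = +1.
v=23: a=23^1·(≡14), b=23^2·(≡17) mod 23; (14|23)=-1, (17|23)=-1; (−1)^{1·2·11}·(-1)^2·(-1)^1 = -1.
v=43: a=43^1·(≡31), b=43^3·(≡9) mod 43; (31|43)=+1, (9|43)=+1; (−1)^{1·3·21}·(+1)^3·(+1)^1 = -1.
v=11: a=11^-2·(≡6), b=11^0·(≡6) mod 11; (6|11)=-1, (6|11)=-1; (−1)^{-2·0·5}·(-1)^0·(-1)^-2 = +1.
v=∞: 131537 > 0 and 43 > 0  ⇒  (a,b)_∞ = +1.
v=7: a=7^1·(≡6), b=7^2·(≡2) mod 7; (6|7)=-1, (2|7)=+1; (−1)^{1·2·3}·(-1)^2·(+1)^1 = +1.
v=2: v_2(a)=-4, v_2(b)=-2; units ≡ 1, 3 (mod 8); ε·ε+αω+βω = 0·1+-4·1+-2·0 ≡ 0  ⇒  (a,b)_2 = +1.
v=5: a=5^0·(≡3), b=5^-2·(≡3) mod 5; (3|5)=-1, (3|5)=-1; (−1)^{0·-2·2}·(-1)^-2·(-1)^0 = +1.
(131537, 43 / ℚ) ramifies at {23, 43}: a division algebra.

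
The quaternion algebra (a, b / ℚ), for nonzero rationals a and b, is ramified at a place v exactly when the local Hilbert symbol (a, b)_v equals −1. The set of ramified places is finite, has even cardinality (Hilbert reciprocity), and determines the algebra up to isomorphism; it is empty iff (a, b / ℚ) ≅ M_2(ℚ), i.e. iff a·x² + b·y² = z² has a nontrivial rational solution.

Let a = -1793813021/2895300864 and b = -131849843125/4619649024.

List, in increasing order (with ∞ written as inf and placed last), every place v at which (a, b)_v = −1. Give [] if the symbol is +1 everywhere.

[2, 7, 13, inf]

(a, b) ≡ (-221, -35581) mod (ℚ^×)²; places V = {2, 3, 5, 7, 11, 13, 17, 19, 23, 37, 59, ∞}.
(a,b)_13: α=1, u≡10; β=1, v≡2 (mod 13); (10|13)=+1, (2|13)=-1; sign (−1)^0·+1^1·-1^1 = -1.
(a,b)_7: α=2, u≡3; β=3, v≡6 (mod 7); (3|7)=-1, (6|7)=-1; sign (−1)^0·-1^3·-1^2 = -1.
(a,b)_5: α=0, u≡1; β=4, v≡4 (mod 5); (1|5)=+1, (4|5)=+1; sign (−1)^0·+1^4·+1^0 = +1.
(a,b)_23: α=0, u≡2; β=1, v≡21 (mod 23); (2|23)=+1, (21|23)=-1; sign (−1)^0·+1^1·-1^0 = +1.
(a,b)_∞: sgn(-221)=−, sgn(-35581)=−, so -1.
(a,b)_37: α=2, u≡16; β=0, v≡13 (mod 37); (16|37)=+1, (13|37)=-1; sign (−1)^0·+1^0·-1^2 = +1.
(a,b)_3: α=-2, u≡1; β=-4, v≡2 (mod 3); (1|3)=+1, (2|3)=-1; sign (−1)^0·+1^-4·-1^-2 = +1.
(a,b)_19: α=-2, u≡7; β=0, v≡17 (mod 19); (7|19)=+1, (17|19)=+1; sign (−1)^0·+1^0·+1^-2 = +1.
(a,b)_11: α=2, u≡6; β=2, v≡4 (mod 11); (6|11)=-1, (4|11)=+1; sign (−1)^0·-1^2·+1^2 = +1.
(a,b)_17: α=1, u≡1; β=1, v≡9 (mod 17); (1|17)=+1, (9|17)=+1; sign (−1)^0·+1^1·+1^1 = +1.
(a,b)_2: α=-8, β=-14; u≡3, v≡3 (mod 8); ε(u)ε(v)=1·1, αω(v)=-8·1, βω(u)=-14·1; sum ≡ 1  ⇒  -1.
(a,b)_59: α=-2, u≡21; β=-2, v≡18 (mod 59); (21|59)=+1, (18|59)=-1; sign (−1)^0·+1^-2·-1^-2 = +1.
(-221, -35581 / ℚ) ramifies at {2, 7, 13, ∞}: a division algebra.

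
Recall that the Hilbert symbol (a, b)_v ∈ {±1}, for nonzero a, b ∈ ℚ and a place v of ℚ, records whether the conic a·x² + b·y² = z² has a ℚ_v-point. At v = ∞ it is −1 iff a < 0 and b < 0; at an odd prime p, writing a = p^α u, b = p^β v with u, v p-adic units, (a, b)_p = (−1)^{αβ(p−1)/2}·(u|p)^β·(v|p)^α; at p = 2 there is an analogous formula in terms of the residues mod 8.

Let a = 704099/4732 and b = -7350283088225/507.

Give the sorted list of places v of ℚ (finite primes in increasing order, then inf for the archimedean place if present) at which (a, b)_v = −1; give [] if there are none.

[3, 29]

Mod squares: a ≡ 77, b ≡ -113883. Check v ∈ {∞, 2, 3, 5, 7, 11, 13, 17, 23, 29}.
v=23: a=23^2·(≡12), b=23^2·(≡13) mod 23; (12|23)=+1, (13|23)=+1; (−1)^{2·2·11}·(+1)^2·(+1)^2 = +1.
v=17: a=17^0·(≡13), b=17^1·(≡9) mod 17; (13|17)=+1, (9|17)=+1; (−1)^{0·1·8}·(+1)^1·(+1)^0 = +1.
v=∞: 77 > 0 and -113883 < 0  ⇒  (a,b)_∞ = +1.
v=11: a=11^3·(≡6), b=11^5·(≡9) mod 11; (6|11)=-1, (9|11)=+1; (−1)^{3·5·5}·(-1)^5·(+1)^3 = +1.
v=13: a=13^-2·(≡3), b=13^-2·(≡9) mod 13; (3|13)=+1, (9|13)=+1; (−1)^{-2·-2·6}·(+1)^-2·(+1)^-2 = +1.
v=5: a=5^0·(≡2), b=5^2·(≡3) mod 5; (2|5)=-1, (3|5)=-1; (−1)^{0·2·2}·(-1)^2·(-1)^0 = +1.
v=2: v_2(a)=-2, v_2(b)=0; units ≡ 5, 5 (mod 8); ε·ε+αω+βω = 0·0+-2·1+0·1 ≡ 0  ⇒  (a,b)_2 = +1.
v=29: a=29^0·(≡19), b=29^1·(≡26) mod 29; (19|29)=-1, (26|29)=-1; (−1)^{0·1·14}·(-1)^1·(-1)^0 = -1.
v=7: a=7^-1·(≡1), b=7^1·(≡3) mod 7; (1|7)=+1, (3|7)=-1; (−1)^{-1·1·3}·(+1)^1·(-1)^-1 = +1.
v=3: a=3^0·(≡2), b=3^-1·(≡1) mod 3; (2|3)=-1, (1|3)=+1; (−1)^{0·-1·1}·(-1)^-1·(+1)^0 = -1.
|Ram(77, -113883)| = 2, even; anisotropic at {3, 29}.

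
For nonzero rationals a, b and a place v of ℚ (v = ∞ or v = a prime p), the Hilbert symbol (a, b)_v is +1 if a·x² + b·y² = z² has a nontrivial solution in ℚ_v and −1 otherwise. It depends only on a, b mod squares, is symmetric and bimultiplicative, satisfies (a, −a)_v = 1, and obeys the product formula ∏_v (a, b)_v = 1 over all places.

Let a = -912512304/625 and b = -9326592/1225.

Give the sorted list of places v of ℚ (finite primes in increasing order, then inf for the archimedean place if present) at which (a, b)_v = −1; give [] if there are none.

(a, b) ≡ (-11, -253) mod (ℚ^×)²; places V = {2, 3, 5, 7, 11, 23, ∞}.
(a,b)_5: α=-4, u≡1; β=-2, v≡2 (mod 5); (1|5)=+1, (2|5)=-1; sign (−1)^0·+1^-2·-1^-4 = +1.
(a,b)_23: α=2, u≡6; β=1, v≡13 (mod 23); (6|23)=+1, (13|23)=+1; sign (−1)^0·+1^1·+1^2 = +1.
(a,b)_11: α=3, u≡10; β=1, v≡2 (mod 11); (10|11)=-1, (2|11)=-1; sign (−1)^1·-1^1·-1^3 = -1.
(a,b)_7: α=0, u≡5; β=-2, v≡3 (mod 7); (5|7)=-1, (3|7)=-1; sign (−1)^0·-1^-2·-1^0 = +1.
(a,b)_3: α=4, u≡1; β=2, v≡2 (mod 3); (1|3)=+1, (2|3)=-1; sign (−1)^0·+1^2·-1^4 = +1.
(a,b)_2: α=4, β=12; u≡5, v≡3 (mod 8); ε(u)ε(v)=0·1, αω(v)=4·1, βω(u)=12·1; sum ≡ 0  ⇒  +1.
(a,b)_∞: sgn(-11)=−, sgn(-253)=−, so -1.
Ram(-11, -253) = {11, ∞}; no ℚ_11-point on the conic.

[11, inf]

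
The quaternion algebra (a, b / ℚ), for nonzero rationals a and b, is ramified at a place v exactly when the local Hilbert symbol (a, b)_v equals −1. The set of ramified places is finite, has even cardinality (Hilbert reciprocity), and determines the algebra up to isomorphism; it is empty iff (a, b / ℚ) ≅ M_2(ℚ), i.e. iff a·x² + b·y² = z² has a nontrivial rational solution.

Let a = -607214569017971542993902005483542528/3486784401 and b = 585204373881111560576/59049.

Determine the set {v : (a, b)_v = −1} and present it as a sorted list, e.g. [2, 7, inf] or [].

[7, 13, 23, 29]

(a, b) ≡ (-140998, 104006) mod (ℚ^×)²; places V = {2, 3, 7, 11, 13, 17, 19, 23, 29, ∞}.
(a,b)_2: α=11, β=7; u≡5, v≡3 (mod 8); ε(u)ε(v)=0·1, αω(v)=11·1, βω(u)=7·1; sum ≡ 0  ⇒  +1.
(a,b)_23: α=2, u≡11; β=1, v≡19 (mod 23); (11|23)=-1, (19|23)=-1; sign (−1)^0·-1^1·-1^2 = -1.
(a,b)_17: α=5, u≡8; β=3, v≡9 (mod 17); (8|17)=+1, (9|17)=+1; sign (−1)^0·+1^3·+1^5 = +1.
(a,b)_13: α=3, u≡1; β=2, v≡6 (mod 13); (1|13)=+1, (6|13)=-1; sign (−1)^0·+1^2·-1^3 = -1.
(a,b)_11: α=3, u≡10; β=2, v≡1 (mod 11); (10|11)=-1, (1|11)=+1; sign (−1)^0·-1^2·+1^3 = +1.
(a,b)_29: α=3, u≡21; β=2, v≡17 (mod 29); (21|29)=-1, (17|29)=-1; sign (−1)^0·-1^2·-1^3 = -1.
(a,b)_19: α=6, u≡7; β=3, v≡3 (mod 19); (7|19)=+1, (3|19)=-1; sign (−1)^0·+1^3·-1^6 = +1.
(a,b)_3: α=-20, u≡2; β=-10, v≡2 (mod 3); (2|3)=-1, (2|3)=-1; sign (−1)^0·-1^-10·-1^-20 = +1.
(a,b)_∞: sgn(-140998)=−, sgn(104006)=+, so +1.
(a,b)_7: α=6, u≡5; β=3, v≡2 (mod 7); (5|7)=-1, (2|7)=+1; sign (−1)^0·-1^3·+1^6 = -1.
Ram(-140998, 104006) = {7, 13, 23, 29}; no ℚ_7-point on the conic.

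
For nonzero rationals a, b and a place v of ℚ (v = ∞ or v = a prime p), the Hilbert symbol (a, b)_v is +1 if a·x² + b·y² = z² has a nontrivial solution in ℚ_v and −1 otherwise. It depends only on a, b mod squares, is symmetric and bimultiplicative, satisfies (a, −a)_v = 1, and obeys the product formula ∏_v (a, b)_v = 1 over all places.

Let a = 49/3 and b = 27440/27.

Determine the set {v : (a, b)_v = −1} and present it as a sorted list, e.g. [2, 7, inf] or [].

(a, b) ≡ (3, 105) mod (ℚ^×)²; places V = {2, 3, 5, 7, ∞}.
(a,b)_3: α=-1, u≡1; β=-3, v≡2 (mod 3); (1|3)=+1, (2|3)=-1; sign (−1)^1·+1^-3·-1^-1 = +1.
(a,b)_∞: sgn(3)=+, sgn(105)=+, so +1.
(a,b)_7: α=2, u≡5; β=3, v≡4 (mod 7); (5|7)=-1, (4|7)=+1; sign (−1)^0·-1^3·+1^2 = -1.
(a,b)_2: α=0, β=4; u≡3, v≡1 (mod 8); ε(u)ε(v)=1·0, αω(v)=0·0, βω(u)=4·1; sum ≡ 0  ⇒  +1.
(a,b)_5: α=0, u≡3; β=1, v≡4 (mod 5); (3|5)=-1, (4|5)=+1; sign (−1)^0·-1^1·+1^0 = -1.
Ram(3, 105) = {5, 7}; no ℚ_5-point on the conic.

[5, 7]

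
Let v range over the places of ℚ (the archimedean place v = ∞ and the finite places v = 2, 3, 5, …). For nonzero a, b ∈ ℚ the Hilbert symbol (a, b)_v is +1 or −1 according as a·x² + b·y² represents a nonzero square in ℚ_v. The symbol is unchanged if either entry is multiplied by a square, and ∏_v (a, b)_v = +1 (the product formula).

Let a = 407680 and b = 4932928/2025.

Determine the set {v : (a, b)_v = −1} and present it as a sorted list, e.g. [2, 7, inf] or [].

Mod squares: a ≡ 130, b ≡ 13. Check v ∈ {∞, 2, 3, 5, 7, 11, 13}.
v=11: a=11^0·(≡9), b=11^2·(≡2) mod 11; (9|11)=+1, (2|11)=-1; (−1)^{0·2·5}·(+1)^2·(-1)^0 = +1.
v=7: a=7^2·(≡4), b=7^2·(≡6) mod 7; (4|7)=+1, (6|7)=-1; (−1)^{2·2·3}·(+1)^2·(-1)^2 = +1.
v=5: a=5^1·(≡1), b=5^-2·(≡3) mod 5; (1|5)=+1, (3|5)=-1; (−1)^{1·-2·2}·(+1)^-2·(-1)^1 = -1.
v=3: a=3^0·(≡1), b=3^-4·(≡1) mod 3; (1|3)=+1, (1|3)=+1; (−1)^{0·-4·1}·(+1)^-4·(+1)^0 = +1.
v=∞: 130 > 0 and 13 > 0  ⇒  (a,b)_∞ = +1.
v=13: a=13^1·(≡4), b=13^1·(≡9) mod 13; (4|13)=+1, (9|13)=+1; (−1)^{1·1·6}·(+1)^1·(+1)^1 = +1.
v=2: v_2(a)=7, v_2(b)=6; units ≡ 1, 5 (mod 8); ε·ε+αω+βω = 0·0+7·1+6·0 ≡ 1  ⇒  (a,b)_2 = -1.
(130, 13 / ℚ) ramifies at {2, 5}: a division algebra.

[2, 5]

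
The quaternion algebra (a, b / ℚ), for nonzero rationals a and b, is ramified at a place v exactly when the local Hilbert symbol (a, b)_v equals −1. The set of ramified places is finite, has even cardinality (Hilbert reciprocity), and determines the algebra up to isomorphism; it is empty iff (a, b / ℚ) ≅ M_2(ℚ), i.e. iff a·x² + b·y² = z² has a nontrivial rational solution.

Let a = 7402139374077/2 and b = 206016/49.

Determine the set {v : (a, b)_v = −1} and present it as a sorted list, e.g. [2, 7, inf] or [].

[2, 7, 17, 23]

(a, b) ≡ (158746, 3219) mod (ℚ^×)²; places V = {2, 3, 7, 17, 23, 29, 37, ∞}.
(a,b)_7: α=1, u≡6; β=-2, v≡6 (mod 7); (6|7)=-1, (6|7)=-1; sign (−1)^0·-1^-2·-1^1 = -1.
(a,b)_37: α=2, u≡16; β=1, v≡20 (mod 37); (16|37)=+1, (20|37)=-1; sign (−1)^0·+1^1·-1^2 = +1.
(a,b)_3: α=4, u≡1; β=1, v≡2 (mod 3); (1|3)=+1, (2|3)=-1; sign (−1)^0·+1^1·-1^4 = +1.
(a,b)_∞: sgn(158746)=+, sgn(3219)=+, so +1.
(a,b)_17: α=1, u≡14; β=0, v≡12 (mod 17); (14|17)=-1, (12|17)=-1; sign (−1)^0·-1^0·-1^1 = -1.
(a,b)_29: α=3, u≡5; β=1, v≡13 (mod 29); (5|29)=+1, (13|29)=+1; sign (−1)^0·+1^1·+1^3 = +1.
(a,b)_2: α=-1, β=6; u≡5, v≡3 (mod 8); ε(u)ε(v)=0·1, αω(v)=-1·1, βω(u)=6·1; sum ≡ 1  ⇒  -1.
(a,b)_23: α=1, u≡16; β=0, v≡17 (mod 23); (16|23)=+1, (17|23)=-1; sign (−1)^0·+1^0·-1^1 = -1.
Ram(158746, 3219) = {2, 7, 17, 23}; no ℚ_2-point on the conic.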